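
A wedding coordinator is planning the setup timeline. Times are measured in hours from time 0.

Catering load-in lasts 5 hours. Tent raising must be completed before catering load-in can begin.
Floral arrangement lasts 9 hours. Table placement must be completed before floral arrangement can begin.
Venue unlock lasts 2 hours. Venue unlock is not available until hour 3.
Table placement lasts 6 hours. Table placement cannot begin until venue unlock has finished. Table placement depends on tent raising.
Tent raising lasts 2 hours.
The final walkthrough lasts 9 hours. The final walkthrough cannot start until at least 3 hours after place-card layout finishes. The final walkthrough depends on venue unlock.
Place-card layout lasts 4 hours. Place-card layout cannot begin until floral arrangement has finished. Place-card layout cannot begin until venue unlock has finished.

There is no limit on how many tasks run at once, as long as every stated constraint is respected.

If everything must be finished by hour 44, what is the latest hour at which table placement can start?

The final walkthrough must finish by hour 44; it takes 9 hours, so it must start by 44 − 9 = hour 35.
Since the final walkthrough (must start by hour 35, minus 3-hour gap → hour 32) depends on it, place-card layout must finish by hour 32. Backing off its 4-hour duration gives a latest start of hour 28.
Floral arrangement must finish before place-card layout (must start by hour 28). With a 9-hour duration, floral arrangement must start by 28 − 9 = hour 19.
Table placement must finish before floral arrangement (must start by hour 19). With a 6-hour duration, table placement must start by 19 − 6 = hour 13.

13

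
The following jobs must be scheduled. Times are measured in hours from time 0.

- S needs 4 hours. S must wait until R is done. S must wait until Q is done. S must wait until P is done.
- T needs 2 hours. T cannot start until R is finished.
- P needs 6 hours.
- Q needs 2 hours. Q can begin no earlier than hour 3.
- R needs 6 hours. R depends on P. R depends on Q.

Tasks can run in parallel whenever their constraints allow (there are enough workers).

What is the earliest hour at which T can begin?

Q cannot begin until its own release at hour 3. It runs from hour 3 to 3 + 2 = hour 5.
P can start immediately at hour 0; it finishes at hour 6.
R needs all of P (finishes hour 6); Q (finishes hour 5). That puts its earliest start at hour 6; it finishes at 6 + 6 = hour 12.
T waits on R (finishes hour 12), so the earliest it can start is hour 12.

12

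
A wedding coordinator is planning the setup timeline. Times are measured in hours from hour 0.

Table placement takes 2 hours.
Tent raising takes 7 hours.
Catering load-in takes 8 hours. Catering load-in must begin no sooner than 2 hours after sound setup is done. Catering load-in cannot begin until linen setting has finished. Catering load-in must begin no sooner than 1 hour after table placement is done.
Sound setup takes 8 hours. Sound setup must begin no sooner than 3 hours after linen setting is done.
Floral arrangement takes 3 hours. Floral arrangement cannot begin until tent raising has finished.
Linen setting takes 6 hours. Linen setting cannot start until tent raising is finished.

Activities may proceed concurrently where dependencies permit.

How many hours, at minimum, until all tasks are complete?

34

Table placement can start immediately at hour 0; it finishes at hour 2.
Tent raising can start immediately at hour 0; it finishes at hour 7.
Floral arrangement waits on tent raising (finishes hour 7), so it starts at hour 7 and finishes at 7 + 3 = hour 10.
Linen setting waits on tent raising (finishes hour 7), so it starts at hour 7 and finishes at 7 + 6 = hour 13.
After linen setting (finishes hour 13, plus 3-hour gap → hour 16), sound setup can start at hour 16 and finishes at hour 24.
Catering load-in needs all of sound setup (finishes hour 24, plus 2-hour gap → hour 26); linen setting (finishes hour 13); table placement (finishes hour 2, plus 1-hour gap → hour 3). That puts its earliest start at hour 26; it finishes at 26 + 8 = hour 34.
All tasks are finished once the last one completes. Finish times: Tent raising at 7, Table placement at 2, Linen setting at 13, Floral arrangement at 10, Sound setup at 24, Catering load-in at 34. The latest is hour 34.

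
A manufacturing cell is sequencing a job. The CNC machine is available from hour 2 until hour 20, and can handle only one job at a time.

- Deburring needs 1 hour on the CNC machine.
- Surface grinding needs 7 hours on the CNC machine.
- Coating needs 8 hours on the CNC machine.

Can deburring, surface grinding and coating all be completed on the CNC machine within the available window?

The CNC machine window is 20 − 2 = 18 hours.
Running back to back, the jobs need 1 + 7 + 8 = 16 hours on the CNC machine.
Since 16 ≤ 18, they fit within the window.

Yes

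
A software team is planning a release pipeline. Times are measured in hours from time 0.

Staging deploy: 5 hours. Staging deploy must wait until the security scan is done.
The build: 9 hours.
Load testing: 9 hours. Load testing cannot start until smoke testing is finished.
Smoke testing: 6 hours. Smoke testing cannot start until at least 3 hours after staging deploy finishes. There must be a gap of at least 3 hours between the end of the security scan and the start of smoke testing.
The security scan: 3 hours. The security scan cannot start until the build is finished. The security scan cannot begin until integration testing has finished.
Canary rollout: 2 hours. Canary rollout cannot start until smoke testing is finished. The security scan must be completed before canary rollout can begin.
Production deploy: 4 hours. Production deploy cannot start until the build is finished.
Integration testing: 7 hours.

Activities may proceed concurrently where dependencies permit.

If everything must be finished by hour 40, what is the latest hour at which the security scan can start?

Canary rollout must finish by hour 40; it takes 2 hours, so it must start by 40 − 2 = hour 38.
To finish by hour 40, load testing (duration 9) must start no later than hour 31.
Smoke testing feeds canary rollout (must start by hour 38); load testing (must start by hour 31). Taking the minimum, smoke testing must finish by hour 31 and start by 31 − 6 = hour 25.
Staging deploy feeds into smoke testing (must start by hour 25, minus 3-hour gap → hour 22); so staging deploy must finish by hour 22 and therefore start by hour 17.
The security scan has several dependents: staging deploy (must start by hour 17); smoke testing (must start by hour 25, minus 3-hour gap → hour 22); canary rollout (must start by hour 38). The earliest of those limits is hour 17, so the security scan must start by 17 − 3 = hour 14.

14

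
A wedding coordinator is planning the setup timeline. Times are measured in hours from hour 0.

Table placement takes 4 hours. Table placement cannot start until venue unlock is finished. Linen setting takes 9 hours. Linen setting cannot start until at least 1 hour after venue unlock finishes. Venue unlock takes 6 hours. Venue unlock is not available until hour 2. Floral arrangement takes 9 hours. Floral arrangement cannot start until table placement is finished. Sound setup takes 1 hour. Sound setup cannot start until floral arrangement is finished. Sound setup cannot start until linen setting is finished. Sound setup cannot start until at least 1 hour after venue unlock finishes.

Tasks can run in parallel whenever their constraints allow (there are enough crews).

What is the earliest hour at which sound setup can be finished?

22

Venue unlock waits on its own release at hour 2, so it starts at hour 2 and finishes at 2 + 6 = hour 8.
After venue unlock (finishes hour 8, plus 1-hour gap → hour 9), linen setting can start at hour 9 and finishes at hour 18.
Table placement cannot begin until venue unlock (finishes hour 8). It runs from hour 8 to 8 + 4 = hour 12.
After table placement (finishes hour 12), floral arrangement can start at hour 12 and finishes at hour 21.
For sound setup: floral arrangement (finishes hour 21); linen setting (finishes hour 18); venue unlock (finishes hour 8, plus 1-hour gap → hour 9). Taking the maximum gives a start of hour 21, and it finishes at 21 + 1 = hour 22.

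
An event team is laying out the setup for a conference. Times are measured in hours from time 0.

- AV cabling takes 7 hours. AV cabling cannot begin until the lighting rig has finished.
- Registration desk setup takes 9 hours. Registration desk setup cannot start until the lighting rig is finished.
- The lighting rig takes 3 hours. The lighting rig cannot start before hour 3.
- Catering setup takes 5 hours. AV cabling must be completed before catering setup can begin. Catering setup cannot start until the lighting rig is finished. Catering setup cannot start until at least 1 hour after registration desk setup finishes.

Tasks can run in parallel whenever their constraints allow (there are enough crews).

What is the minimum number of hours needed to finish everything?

21

The lighting rig cannot begin until its own release at hour 3. It runs from hour 3 to 3 + 3 = hour 6.
Registration desk setup waits on the lighting rig (finishes hour 6), so it starts at hour 6 and finishes at 6 + 9 = hour 15.
After the lighting rig (finishes hour 6), AV cabling can start at hour 6 and finishes at hour 13.
Catering setup cannot start until AV cabling (finishes hour 13); the lighting rig (finishes hour 6); registration desk setup (finishes hour 15, plus 1-hour gap → hour 16). The controlling bound is hour 16, so catering setup finishes at 16 + 5 = hour 21.
All tasks are finished once the last one completes. Finish times: The lighting rig at 6, AV cabling at 13, Registration desk setup at 15, Catering setup at 21. The latest is hour 21.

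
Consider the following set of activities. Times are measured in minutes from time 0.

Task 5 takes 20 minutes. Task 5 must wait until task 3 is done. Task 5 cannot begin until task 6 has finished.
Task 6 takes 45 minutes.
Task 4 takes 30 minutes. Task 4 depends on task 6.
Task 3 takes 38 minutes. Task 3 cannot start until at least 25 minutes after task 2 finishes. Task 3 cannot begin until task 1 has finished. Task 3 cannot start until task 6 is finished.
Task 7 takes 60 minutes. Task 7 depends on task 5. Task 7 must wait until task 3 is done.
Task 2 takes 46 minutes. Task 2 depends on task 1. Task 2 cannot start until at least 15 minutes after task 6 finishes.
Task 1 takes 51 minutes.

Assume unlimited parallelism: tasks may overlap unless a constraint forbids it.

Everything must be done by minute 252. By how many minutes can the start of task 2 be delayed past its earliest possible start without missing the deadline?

3

Task 6 can start immediately at minute 0; it finishes at minute 45.
Task 1 can start immediately at minute 0; it finishes at minute 51.
For task 2: task 1 (finishes minute 51); task 6 (finishes minute 45, plus 15-minute gap → minute 60). Taking the maximum gives a start of minute 60, and it finishes at 60 + 46 = minute 106.

Working backward from the deadline:
To finish by minute 252, task 7 (duration 60) must start no later than minute 192.
Task 5 feeds into task 7 (must start by minute 192); so task 5 must finish by minute 192 and therefore start by minute 172.
Task 3 feeds task 5 (must start by minute 172); task 7 (must start by minute 192). Taking the minimum, task 3 must finish by minute 172 and start by 172 − 38 = minute 134.
Task 2 must finish before task 3 (must start by minute 134, minus 25-minute gap → minute 109). With a 46-minute duration, task 2 must start by 109 − 46 = minute 63.
So task 2 can start as early as minute 60 and as late as minute 63, giving 63 − 60 = 3 minutes of slack.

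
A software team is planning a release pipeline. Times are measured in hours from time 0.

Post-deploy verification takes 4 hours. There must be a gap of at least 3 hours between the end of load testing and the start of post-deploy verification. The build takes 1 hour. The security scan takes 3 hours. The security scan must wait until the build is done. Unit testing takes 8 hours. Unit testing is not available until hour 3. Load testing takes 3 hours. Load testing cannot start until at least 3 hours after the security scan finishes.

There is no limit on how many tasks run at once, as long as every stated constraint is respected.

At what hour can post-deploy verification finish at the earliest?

The build has no prerequisites, so it starts at hour 0 and finishes at hour 1.
The security scan cannot begin until the build (finishes hour 1). It runs from hour 1 to 1 + 3 = hour 4.
After the security scan (finishes hour 4, plus 3-hour gap → hour 7), load testing can start at hour 7 and finishes at hour 10.
Post-deploy verification cannot begin until load testing (finishes hour 10, plus 3-hour gap → hour 13). It runs from hour 13 to 13 + 4 = hour 17.

17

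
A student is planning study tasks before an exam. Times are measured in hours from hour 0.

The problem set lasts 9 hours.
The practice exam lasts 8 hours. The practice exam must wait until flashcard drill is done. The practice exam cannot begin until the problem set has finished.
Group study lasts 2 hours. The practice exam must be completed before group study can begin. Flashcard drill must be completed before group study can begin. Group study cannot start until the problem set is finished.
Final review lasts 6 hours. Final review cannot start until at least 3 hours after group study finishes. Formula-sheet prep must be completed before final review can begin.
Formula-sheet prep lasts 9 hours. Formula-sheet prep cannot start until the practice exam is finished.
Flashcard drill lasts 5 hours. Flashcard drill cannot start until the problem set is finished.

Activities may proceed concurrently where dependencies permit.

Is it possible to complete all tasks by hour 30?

No

Nothing blocks the problem set, so it runs from hour 0 to hour 9.
Flashcard drill cannot begin until the problem set (finishes hour 9). It runs from hour 9 to 9 + 5 = hour 14.
For the practice exam: flashcard drill (finishes hour 14); the problem set (finishes hour 9). Taking the maximum gives a start of hour 14, and it finishes at 14 + 8 = hour 22.
Formula-sheet prep cannot begin until the practice exam (finishes hour 22). It runs from hour 22 to 22 + 9 = hour 31.
Group study cannot start until the practice exam (finishes hour 22); flashcard drill (finishes hour 14); the problem set (finishes hour 9). The controlling bound is hour 22, so group study finishes at 22 + 2 = hour 24.
For final review: group study (finishes hour 24, plus 3-hour gap → hour 27); formula-sheet prep (finishes hour 31). Taking the maximum gives a start of hour 31, and it finishes at 31 + 6 = hour 37.
The earliest everything can be done is hour 37, which is after the deadline of 30, so it is not possible.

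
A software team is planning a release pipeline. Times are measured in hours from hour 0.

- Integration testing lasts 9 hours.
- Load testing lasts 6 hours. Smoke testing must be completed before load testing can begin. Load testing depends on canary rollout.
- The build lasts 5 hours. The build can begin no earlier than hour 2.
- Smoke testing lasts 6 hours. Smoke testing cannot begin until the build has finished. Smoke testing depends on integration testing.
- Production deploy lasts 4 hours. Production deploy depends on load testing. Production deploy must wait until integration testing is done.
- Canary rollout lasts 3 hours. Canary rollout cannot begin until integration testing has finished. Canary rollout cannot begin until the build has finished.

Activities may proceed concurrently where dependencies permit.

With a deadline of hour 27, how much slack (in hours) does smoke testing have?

Integration testing can start immediately at hour 0; it finishes at hour 9.
The build cannot begin until its own release at hour 2. It runs from hour 2 to 2 + 5 = hour 7.
For smoke testing: the build (finishes hour 7); integration testing (finishes hour 9). Taking the maximum gives a start of hour 9, and it finishes at 9 + 6 = hour 15.

Working backward from the deadline:
Production deploy must finish by hour 27; it takes 4 hours, so it must start by 27 − 4 = hour 23.
Load testing feeds into production deploy (must start by hour 23); so load testing must finish by hour 23 and therefore start by hour 17.
Smoke testing feeds into load testing (must start by hour 17); so smoke testing must finish by hour 17 and therefore start by hour 11.
So smoke testing can start as early as hour 9 and as late as hour 11, giving 11 − 9 = 2 hours of slack.

2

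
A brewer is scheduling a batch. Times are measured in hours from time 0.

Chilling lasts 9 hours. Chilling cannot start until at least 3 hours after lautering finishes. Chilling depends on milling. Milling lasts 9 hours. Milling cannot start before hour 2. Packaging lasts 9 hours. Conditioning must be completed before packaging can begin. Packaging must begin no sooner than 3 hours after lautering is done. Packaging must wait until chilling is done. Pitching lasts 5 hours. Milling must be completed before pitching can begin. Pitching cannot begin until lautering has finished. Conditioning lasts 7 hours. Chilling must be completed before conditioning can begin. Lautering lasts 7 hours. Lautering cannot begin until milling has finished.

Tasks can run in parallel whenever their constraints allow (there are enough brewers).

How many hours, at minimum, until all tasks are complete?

46

After its own release at hour 2, milling can start at hour 2 and finishes at hour 11.
After milling (finishes hour 11), lautering can start at hour 11 and finishes at hour 18.
Pitching has to wait for milling (finishes hour 11); lautering (finishes hour 18). The latest of these is hour 18, so pitching runs hour 18 to 18 + 5 = hour 23.
For chilling: lautering (finishes hour 18, plus 3-hour gap → hour 21); milling (finishes hour 11). Taking the maximum gives a start of hour 21, and it finishes at 21 + 9 = hour 30.
Conditioning waits on chilling (finishes hour 30), so it starts at hour 30 and finishes at 30 + 7 = hour 37.
For packaging: conditioning (finishes hour 37); lautering (finishes hour 18, plus 3-hour gap → hour 21); chilling (finishes hour 30). Taking the maximum gives a start of hour 37, and it finishes at 37 + 9 = hour 46.
All tasks are finished once the last one completes. Finish times: Milling at 11, Lautering at 18, Chilling at 30, Pitching at 23, Conditioning at 37, Packaging at 46. The latest is hour 46.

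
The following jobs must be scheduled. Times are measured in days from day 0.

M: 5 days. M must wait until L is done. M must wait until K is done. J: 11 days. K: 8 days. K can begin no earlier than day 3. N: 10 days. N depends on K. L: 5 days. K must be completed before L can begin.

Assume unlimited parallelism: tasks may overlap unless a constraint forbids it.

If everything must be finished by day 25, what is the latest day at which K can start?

7

Nothing follows M; the deadline of day 25 is its only limit. It must start by 25 − 5 = day 20.
Since M (must start by day 20) depends on it, L must finish by day 20. Backing off its 5-day duration gives a latest start of day 15.
N has no dependents, so it just needs to finish by day 25. Starting by 25 − 10 = day 15 achieves that.
For K: L (must start by day 15); M (must start by day 20); N (must start by day 15). The most restrictive is day 15; with an 8-day duration, K must start by day 7.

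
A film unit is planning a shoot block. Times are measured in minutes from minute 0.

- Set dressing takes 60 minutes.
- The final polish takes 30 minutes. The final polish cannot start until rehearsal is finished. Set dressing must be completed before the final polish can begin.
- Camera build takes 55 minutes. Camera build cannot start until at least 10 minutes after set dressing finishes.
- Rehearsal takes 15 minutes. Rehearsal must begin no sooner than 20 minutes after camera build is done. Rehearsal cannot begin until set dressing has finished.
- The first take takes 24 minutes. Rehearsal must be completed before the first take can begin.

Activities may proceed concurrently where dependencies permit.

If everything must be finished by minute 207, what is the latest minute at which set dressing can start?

To finish by minute 207, the final polish (duration 30) must start no later than minute 177.
To finish by minute 207, the first take (duration 24) must start no later than minute 183.
Rehearsal has several dependents: the final polish (must start by minute 177); the first take (must start by minute 183). The earliest of those limits is minute 177, so rehearsal must start by 177 − 15 = minute 162.
Camera build feeds into rehearsal (must start by minute 162, minus 20-minute gap → minute 142); so camera build must finish by minute 142 and therefore start by minute 87.
Set dressing has several dependents: camera build (must start by minute 87, minus 10-minute gap → minute 77); rehearsal (must start by minute 162); the final polish (must start by minute 177). The earliest of those limits is minute 77, so set dressing must start by 77 − 60 = minute 17.

17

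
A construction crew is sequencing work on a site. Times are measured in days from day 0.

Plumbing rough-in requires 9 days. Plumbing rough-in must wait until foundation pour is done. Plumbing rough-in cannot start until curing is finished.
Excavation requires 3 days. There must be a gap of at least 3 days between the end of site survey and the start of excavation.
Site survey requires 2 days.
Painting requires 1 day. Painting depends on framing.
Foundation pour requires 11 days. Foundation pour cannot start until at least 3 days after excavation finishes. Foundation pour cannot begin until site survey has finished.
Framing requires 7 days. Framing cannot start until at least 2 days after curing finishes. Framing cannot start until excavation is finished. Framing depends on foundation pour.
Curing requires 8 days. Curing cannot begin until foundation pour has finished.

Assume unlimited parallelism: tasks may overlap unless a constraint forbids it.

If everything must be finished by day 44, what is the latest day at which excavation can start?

To finish by day 44, painting (duration 1) must start no later than day 43.
Framing feeds into painting (must start by day 43); so framing must finish by day 43 and therefore start by day 36.
To finish by day 44, plumbing rough-in (duration 9) must start no later than day 35.
Curing feeds framing (must start by day 36, minus 2-day gap → day 34); plumbing rough-in (must start by day 35). Taking the minimum, curing must finish by day 34 and start by 34 − 8 = day 26.
Foundation pour must finish in time for curing (must start by day 26); framing (must start by day 36); plumbing rough-in (must start by day 35). The tightest is day 26, so foundation pour must start by 26 − 11 = day 15.
Excavation must finish in time for foundation pour (must start by day 15, minus 3-day gap → day 12); framing (must start by day 36). The tightest is day 12, so excavation must start by 12 − 3 = day 9.

9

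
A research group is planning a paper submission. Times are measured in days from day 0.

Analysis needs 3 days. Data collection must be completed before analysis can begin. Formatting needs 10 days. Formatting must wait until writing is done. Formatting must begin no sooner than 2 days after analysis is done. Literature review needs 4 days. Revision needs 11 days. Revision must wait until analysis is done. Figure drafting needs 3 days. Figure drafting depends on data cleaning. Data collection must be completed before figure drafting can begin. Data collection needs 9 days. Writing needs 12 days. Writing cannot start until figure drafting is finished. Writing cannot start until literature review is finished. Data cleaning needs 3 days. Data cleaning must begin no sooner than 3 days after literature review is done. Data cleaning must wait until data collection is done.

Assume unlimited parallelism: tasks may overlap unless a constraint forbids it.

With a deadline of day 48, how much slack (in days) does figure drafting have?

Data collection can start immediately at day 0; it finishes at day 9.
Nothing blocks literature review, so it runs from day 0 to day 4.
For data cleaning: literature review (finishes day 4, plus 3-day gap → day 7); data collection (finishes day 9). Taking the maximum gives a start of day 9, and it finishes at 9 + 3 = day 12.
Figure drafting has to wait for data cleaning (finishes day 12); data collection (finishes day 9). The latest of these is day 12, so figure drafting runs day 12 to 12 + 3 = day 15.

Working backward from the deadline:
Nothing follows formatting; the deadline of day 48 is its only limit. It must start by 48 − 10 = day 38.
Since formatting (must start by day 38) depends on it, writing must finish by day 38. Backing off its 12-day duration gives a latest start of day 26.
Figure drafting feeds into writing (must start by day 26); so figure drafting must finish by day 26 and therefore start by day 23.
So figure drafting can start as early as day 12 and as late as day 23, giving 23 − 12 = 11 days of slack.

11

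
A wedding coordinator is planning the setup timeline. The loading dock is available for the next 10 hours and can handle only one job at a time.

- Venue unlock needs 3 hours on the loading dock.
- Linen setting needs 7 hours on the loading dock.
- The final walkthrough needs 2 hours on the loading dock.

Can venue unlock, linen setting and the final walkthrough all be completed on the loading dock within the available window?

No

Running back to back, the jobs need 3 + 7 + 2 = 12 hours on the loading dock.
Since 12 > 10, they cannot all fit.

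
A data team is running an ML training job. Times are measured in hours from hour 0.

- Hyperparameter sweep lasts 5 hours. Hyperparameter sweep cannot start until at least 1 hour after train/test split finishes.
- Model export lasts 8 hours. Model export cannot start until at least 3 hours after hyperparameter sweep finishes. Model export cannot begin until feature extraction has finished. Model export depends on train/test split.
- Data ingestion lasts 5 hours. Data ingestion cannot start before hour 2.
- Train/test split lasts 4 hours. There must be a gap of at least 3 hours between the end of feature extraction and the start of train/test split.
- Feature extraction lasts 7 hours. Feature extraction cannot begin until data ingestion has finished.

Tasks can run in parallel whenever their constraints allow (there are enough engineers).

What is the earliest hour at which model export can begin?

After its own release at hour 2, data ingestion can start at hour 2 and finishes at hour 7.
Feature extraction waits on data ingestion (finishes hour 7), so it starts at hour 7 and finishes at 7 + 7 = hour 14.
After feature extraction (finishes hour 14, plus 3-hour gap → hour 17), train/test split can start at hour 17 and finishes at hour 21.
After train/test split (finishes hour 21, plus 1-hour gap → hour 22), hyperparameter sweep can start at hour 22 and finishes at hour 27.
Model export waits on hyperparameter sweep (finishes hour 27, plus 3-hour gap → hour 30); feature extraction (finishes hour 14); train/test split (finishes hour 21). The latest of these is hour 30, which is the earliest model export can start.

30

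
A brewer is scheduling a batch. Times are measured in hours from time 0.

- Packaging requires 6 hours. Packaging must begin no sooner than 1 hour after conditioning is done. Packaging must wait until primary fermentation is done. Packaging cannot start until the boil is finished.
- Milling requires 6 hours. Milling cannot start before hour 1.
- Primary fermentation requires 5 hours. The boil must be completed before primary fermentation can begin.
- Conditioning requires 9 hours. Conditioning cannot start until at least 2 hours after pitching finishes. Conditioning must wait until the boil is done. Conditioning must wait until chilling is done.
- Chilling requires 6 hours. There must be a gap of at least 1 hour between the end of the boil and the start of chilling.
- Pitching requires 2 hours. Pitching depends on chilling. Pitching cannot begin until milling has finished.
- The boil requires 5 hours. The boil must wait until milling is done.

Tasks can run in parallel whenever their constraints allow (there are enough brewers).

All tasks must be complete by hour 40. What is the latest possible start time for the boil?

To finish by hour 40, packaging (duration 6) must start no later than hour 34.
Conditioning feeds into packaging (must start by hour 34, minus 1-hour gap → hour 33); so conditioning must finish by hour 33 and therefore start by hour 24.
Pitching has to be done before conditioning (must start by hour 24, minus 2-hour gap → hour 22). That means finishing by hour 22, i.e. starting by 22 − 2 = hour 20.
Chilling must finish in time for pitching (must start by hour 20); conditioning (must start by hour 24). The tightest is hour 20, so chilling must start by 20 − 6 = hour 14.
Primary fermentation has to be done before packaging (must start by hour 34). That means finishing by hour 34, i.e. starting by 34 − 5 = hour 29.
The boil feeds chilling (must start by hour 14, minus 1-hour gap → hour 13); primary fermentation (must start by hour 29); conditioning (must start by hour 24); packaging (must start by hour 34). Taking the minimum, the boil must finish by hour 13 and start by 13 − 5 = hour 8.

8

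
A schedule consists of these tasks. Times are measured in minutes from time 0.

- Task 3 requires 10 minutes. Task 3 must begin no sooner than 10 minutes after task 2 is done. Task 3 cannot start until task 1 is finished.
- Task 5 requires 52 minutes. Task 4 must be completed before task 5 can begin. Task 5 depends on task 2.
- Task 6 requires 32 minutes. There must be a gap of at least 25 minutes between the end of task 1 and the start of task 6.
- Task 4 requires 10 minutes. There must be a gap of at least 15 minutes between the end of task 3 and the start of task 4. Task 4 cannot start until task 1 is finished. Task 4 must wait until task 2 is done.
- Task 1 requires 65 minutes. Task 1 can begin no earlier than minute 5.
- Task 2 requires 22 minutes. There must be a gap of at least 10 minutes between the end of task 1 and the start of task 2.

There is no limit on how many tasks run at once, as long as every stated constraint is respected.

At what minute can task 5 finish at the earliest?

199

After its own release at minute 5, task 1 can start at minute 5 and finishes at minute 70.
Task 2 cannot begin until task 1 (finishes minute 70, plus 10-minute gap → minute 80). It runs from minute 80 to 80 + 22 = minute 102.
Task 3 has to wait for task 2 (finishes minute 102, plus 10-minute gap → minute 112); task 1 (finishes minute 70). The latest of these is minute 112, so task 3 runs minute 112 to 112 + 10 = minute 122.
Task 4 cannot start until task 3 (finishes minute 122, plus 15-minute gap → minute 137); task 1 (finishes minute 70); task 2 (finishes minute 102). The controlling bound is minute 137, so task 4 finishes at 137 + 10 = minute 147.
Task 5 cannot start until task 4 (finishes minute 147); task 2 (finishes minute 102). The controlling bound is minute 147, so task 5 finishes at 147 + 52 = minute 199.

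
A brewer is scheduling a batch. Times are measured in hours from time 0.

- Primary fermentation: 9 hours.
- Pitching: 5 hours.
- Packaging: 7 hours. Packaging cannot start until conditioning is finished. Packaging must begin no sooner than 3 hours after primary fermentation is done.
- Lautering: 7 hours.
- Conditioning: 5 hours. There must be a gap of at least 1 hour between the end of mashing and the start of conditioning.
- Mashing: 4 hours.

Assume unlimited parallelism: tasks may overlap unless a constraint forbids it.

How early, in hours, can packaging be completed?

19

Primary fermentation can start immediately at hour 0; it finishes at hour 9.
Mashing can start immediately at hour 0; it finishes at hour 4.
Conditioning waits on mashing (finishes hour 4, plus 1-hour gap → hour 5), so it starts at hour 5 and finishes at 5 + 5 = hour 10.
Packaging cannot start until conditioning (finishes hour 10); primary fermentation (finishes hour 9, plus 3-hour gap → hour 12). The controlling bound is hour 12, so packaging finishes at 12 + 7 = hour 19.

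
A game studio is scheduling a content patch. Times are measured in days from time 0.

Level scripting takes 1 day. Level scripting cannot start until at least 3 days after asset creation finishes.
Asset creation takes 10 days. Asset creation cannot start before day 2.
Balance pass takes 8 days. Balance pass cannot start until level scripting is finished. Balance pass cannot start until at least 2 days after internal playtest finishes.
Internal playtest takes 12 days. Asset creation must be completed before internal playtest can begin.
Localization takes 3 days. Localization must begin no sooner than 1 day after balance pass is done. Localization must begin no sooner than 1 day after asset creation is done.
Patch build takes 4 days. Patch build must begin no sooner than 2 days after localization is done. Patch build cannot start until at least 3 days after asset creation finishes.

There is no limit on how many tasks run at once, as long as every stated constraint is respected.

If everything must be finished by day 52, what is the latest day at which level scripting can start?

Nothing follows patch build; the deadline of day 52 is its only limit. It must start by 52 − 4 = day 48.
Localization feeds into patch build (must start by day 48, minus 2-day gap → day 46); so localization must finish by day 46 and therefore start by day 43.
Balance pass must finish before localization (must start by day 43, minus 1-day gap → day 42). With an 8-day duration, balance pass must start by 42 − 8 = day 34.
Level scripting feeds into balance pass (must start by day 34); so level scripting must finish by day 34 and therefore start by day 33.

33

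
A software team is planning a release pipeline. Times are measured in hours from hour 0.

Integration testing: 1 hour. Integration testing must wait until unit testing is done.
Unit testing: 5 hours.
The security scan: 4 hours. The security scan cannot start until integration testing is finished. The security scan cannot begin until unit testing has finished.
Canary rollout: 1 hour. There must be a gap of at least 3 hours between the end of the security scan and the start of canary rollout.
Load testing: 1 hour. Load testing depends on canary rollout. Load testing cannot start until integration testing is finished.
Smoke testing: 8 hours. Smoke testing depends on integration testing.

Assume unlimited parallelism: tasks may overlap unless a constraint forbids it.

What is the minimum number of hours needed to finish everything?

15

Nothing blocks unit testing, so it runs from hour 0 to hour 5.
Integration testing cannot begin until unit testing (finishes hour 5). It runs from hour 5 to 5 + 1 = hour 6.
Smoke testing waits on integration testing (finishes hour 6), so it starts at hour 6 and finishes at 6 + 8 = hour 14.
For the security scan: integration testing (finishes hour 6); unit testing (finishes hour 5). Taking the maximum gives a start of hour 6, and it finishes at 6 + 4 = hour 10.
Canary rollout waits on the security scan (finishes hour 10, plus 3-hour gap → hour 13), so it starts at hour 13 and finishes at 13 + 1 = hour 14.
Load testing has to wait for canary rollout (finishes hour 14); integration testing (finishes hour 6). The latest of these is hour 14, so load testing runs hour 14 to 14 + 1 = hour 15.
All tasks are finished once the last one completes. Finish times: Unit testing at 5, Integration testing at 6, The security scan at 10, Smoke testing at 14, Canary rollout at 14, Load testing at 15. The latest is hour 15.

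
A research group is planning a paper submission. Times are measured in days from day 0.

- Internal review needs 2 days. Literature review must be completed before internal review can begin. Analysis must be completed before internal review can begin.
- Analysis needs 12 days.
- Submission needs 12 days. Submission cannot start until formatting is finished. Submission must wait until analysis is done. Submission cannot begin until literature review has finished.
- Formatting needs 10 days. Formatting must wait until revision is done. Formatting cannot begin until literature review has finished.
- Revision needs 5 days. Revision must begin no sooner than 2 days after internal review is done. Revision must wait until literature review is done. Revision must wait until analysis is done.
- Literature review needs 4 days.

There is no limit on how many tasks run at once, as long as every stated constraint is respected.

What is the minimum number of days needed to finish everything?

43

Nothing blocks analysis, so it runs from day 0 to day 12.
Literature review has no prerequisites, so it starts at day 0 and finishes at day 4.
Internal review cannot start until literature review (finishes day 4); analysis (finishes day 12). The controlling bound is day 12, so internal review finishes at 12 + 2 = day 14.
Revision has to wait for internal review (finishes day 14, plus 2-day gap → day 16); literature review (finishes day 4); analysis (finishes day 12). The latest of these is day 16, so revision runs day 16 to 16 + 5 = day 21.
Formatting needs all of revision (finishes day 21); literature review (finishes day 4). That puts its earliest start at day 21; it finishes at 21 + 10 = day 31.
Submission cannot start until formatting (finishes day 31); analysis (finishes day 12); literature review (finishes day 4). The controlling bound is day 31, so submission finishes at 31 + 12 = day 43.
All tasks are finished once the last one completes. Finish times: Literature review at 4, Analysis at 12, Internal review at 14, Revision at 21, Formatting at 31, Submission at 43. The latest is day 43.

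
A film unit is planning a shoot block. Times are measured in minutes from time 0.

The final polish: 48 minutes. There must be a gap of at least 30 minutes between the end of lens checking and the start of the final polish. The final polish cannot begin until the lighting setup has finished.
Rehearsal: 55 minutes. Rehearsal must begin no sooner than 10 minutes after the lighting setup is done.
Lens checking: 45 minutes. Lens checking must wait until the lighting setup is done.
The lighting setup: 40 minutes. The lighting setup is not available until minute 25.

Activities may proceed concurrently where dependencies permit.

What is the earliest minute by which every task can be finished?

The lighting setup waits on its own release at minute 25, so it starts at minute 25 and finishes at 25 + 40 = minute 65.
After the lighting setup (finishes minute 65, plus 10-minute gap → minute 75), rehearsal can start at minute 75 and finishes at minute 130.
After the lighting setup (finishes minute 65), lens checking can start at minute 65 and finishes at minute 110.
For the final polish: lens checking (finishes minute 110, plus 30-minute gap → minute 140); the lighting setup (finishes minute 65). Taking the maximum gives a start of minute 140, and it finishes at 140 + 48 = minute 188.
All tasks are finished once the last one completes. Finish times: The lighting setup at 65, Lens checking at 110, Rehearsal at 130, The final polish at 188. The latest is minute 188.

188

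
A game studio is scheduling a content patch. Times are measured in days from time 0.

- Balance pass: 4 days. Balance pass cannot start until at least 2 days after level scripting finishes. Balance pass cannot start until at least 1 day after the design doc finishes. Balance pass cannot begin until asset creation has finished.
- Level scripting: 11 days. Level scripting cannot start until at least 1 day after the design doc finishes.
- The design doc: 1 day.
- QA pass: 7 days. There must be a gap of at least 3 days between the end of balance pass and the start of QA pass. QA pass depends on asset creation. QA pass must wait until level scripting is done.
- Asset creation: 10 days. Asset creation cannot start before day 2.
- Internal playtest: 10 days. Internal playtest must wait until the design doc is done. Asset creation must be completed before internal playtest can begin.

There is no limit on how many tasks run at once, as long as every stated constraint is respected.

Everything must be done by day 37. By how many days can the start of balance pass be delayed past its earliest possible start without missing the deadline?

After its own release at day 2, asset creation can start at day 2 and finishes at day 12.
Nothing blocks the design doc, so it runs from day 0 to day 1.
After the design doc (finishes day 1, plus 1-day gap → day 2), level scripting can start at day 2 and finishes at day 13.
Balance pass needs all of level scripting (finishes day 13, plus 2-day gap → day 15); the design doc (finishes day 1, plus 1-day gap → day 2); asset creation (finishes day 12). That puts its earliest start at day 15; it finishes at 15 + 4 = day 19.

Working backward from the deadline:
Nothing follows QA pass; the deadline of day 37 is its only limit. It must start by 37 − 7 = day 30.
Balance pass feeds into QA pass (must start by day 30, minus 3-day gap → day 27); so balance pass must finish by day 27 and therefore start by day 23.
So balance pass can start as early as day 15 and as late as day 23, giving 23 − 15 = 8 days of slack.

8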